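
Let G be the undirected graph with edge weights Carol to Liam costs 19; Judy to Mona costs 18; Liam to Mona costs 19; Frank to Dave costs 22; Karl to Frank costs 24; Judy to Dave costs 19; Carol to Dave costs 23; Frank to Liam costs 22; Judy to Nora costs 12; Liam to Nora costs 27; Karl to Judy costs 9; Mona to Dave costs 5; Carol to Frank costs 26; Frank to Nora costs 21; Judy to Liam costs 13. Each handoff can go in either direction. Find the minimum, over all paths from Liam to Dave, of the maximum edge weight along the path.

18

Comparing a few candidate routes:
Liam - Judy - Dave: max(13, 19) = 19
Liam - Mona - Dave: max(19, 5) = 19
Liam - Judy - Nora - Frank - Dave: max(13, 12, 21, 22) = 22
Liam - Judy - Mona - Dave: max(13, 18, 5) = 18
Liam - Mona - Judy - Dave: max(19, 18, 19) = 19
The minimum achievable maximum is 18.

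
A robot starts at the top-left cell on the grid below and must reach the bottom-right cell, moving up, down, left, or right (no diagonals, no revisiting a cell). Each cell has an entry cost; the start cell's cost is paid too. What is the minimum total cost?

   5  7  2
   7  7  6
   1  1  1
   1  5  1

16

Take (0,0) → (1,0) → (2,0) → (2,1) → (2,2) → (3,2) for a total of 5 + 7 + 1 + 1 + 1 + 1 = 16.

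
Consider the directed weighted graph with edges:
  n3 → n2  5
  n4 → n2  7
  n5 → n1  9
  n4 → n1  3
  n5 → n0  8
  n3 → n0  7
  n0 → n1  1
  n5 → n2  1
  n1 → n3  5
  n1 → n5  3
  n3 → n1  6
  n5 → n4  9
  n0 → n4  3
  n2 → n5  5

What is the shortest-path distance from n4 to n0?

14

A few of the n4→n0 routes:
n4→n2→n5→n0: 7 + 5 + 8 = 20
n4→n1→n3→n0: 3 + 5 + 7 = 15
n4→n1→n5→n0: 3 + 3 + 8 = 14
Best route has total 14.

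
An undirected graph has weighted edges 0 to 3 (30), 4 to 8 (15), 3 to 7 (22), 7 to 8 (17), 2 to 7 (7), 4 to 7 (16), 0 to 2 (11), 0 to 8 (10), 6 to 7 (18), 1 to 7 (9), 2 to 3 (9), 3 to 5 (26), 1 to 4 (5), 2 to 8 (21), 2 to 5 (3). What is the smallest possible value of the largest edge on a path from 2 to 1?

9

Comparing a few candidate routes:
2→0→8→7→1: max(11, 10, 17, 9) = 17
2→0→8→4→7→1: max(11, 10, 15, 16, 9) = 16
2→7→4→1: max(7, 16, 5) = 16
2→7→1: max(7, 9) = 9
2→7→8→4→1: max(7, 17, 15, 5) = 17
2→0→8→4→1: max(11, 10, 15, 5) = 15
The minimum achievable maximum is 9.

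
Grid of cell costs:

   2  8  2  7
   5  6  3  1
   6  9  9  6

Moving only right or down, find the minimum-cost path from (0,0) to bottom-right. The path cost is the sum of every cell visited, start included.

22

Best path: (0,0) → (0,1) → (0,2) → (1,2) → (1,3) → (2,3)
Cost: 2 + 8 + 2 + 3 + 1 + 6 = 22
For comparison, the top-then-right route costs 26.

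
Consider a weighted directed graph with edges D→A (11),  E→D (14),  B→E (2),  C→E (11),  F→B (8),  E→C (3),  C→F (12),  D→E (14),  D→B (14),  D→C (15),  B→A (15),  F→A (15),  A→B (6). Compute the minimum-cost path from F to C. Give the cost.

Paths from F to C:
F - B - E - D - C: 8 + 2 + 14 + 15 = 39
F - A - B - E - D - C: 15 + 6 + 2 + 14 + 15 = 52
F - B - E - C: 8 + 2 + 3 = 13
F - A - B - E - C: 15 + 6 + 2 + 3 = 26
Best route has total 13.

13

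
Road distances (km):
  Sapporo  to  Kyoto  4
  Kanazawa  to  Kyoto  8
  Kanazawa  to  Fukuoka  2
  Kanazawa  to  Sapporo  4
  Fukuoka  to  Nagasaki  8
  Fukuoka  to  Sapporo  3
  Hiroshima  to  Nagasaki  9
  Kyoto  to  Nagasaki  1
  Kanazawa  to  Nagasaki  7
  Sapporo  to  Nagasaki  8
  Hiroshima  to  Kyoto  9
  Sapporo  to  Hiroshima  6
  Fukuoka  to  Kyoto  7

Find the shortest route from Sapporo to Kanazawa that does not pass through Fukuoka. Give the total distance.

4

Some routes from Sapporo to Kanazawa avoiding Fukuoka:
Sapporo - Kanazawa: 4
Sapporo - Kyoto - Nagasaki - Kanazawa: 4 + 1 + 7 = 12
Sapporo - Kyoto - Kanazawa: 4 + 8 = 12
Sapporo - Nagasaki - Kanazawa: 8 + 7 = 15
The minimum is 4 km.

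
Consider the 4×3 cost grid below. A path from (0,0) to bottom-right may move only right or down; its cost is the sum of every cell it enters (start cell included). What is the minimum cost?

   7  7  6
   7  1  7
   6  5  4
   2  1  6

27

Best path: r0c0 -> r0c1 -> r1c1 -> r2c1 -> r3c1 -> r3c2
Cost: 7 + 7 + 1 + 5 + 1 + 6 = 27
For comparison, the top-then-right route costs 37.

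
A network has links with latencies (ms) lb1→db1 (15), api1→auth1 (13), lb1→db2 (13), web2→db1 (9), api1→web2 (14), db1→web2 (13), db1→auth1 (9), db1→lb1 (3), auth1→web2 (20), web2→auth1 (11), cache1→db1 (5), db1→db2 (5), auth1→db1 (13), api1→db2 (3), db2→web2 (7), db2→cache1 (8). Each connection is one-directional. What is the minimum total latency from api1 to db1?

16

Checking several routes:
api1 - db2 - web2 - db1: 3 + 7 + 9 = 19
api1 - web2 - db1: 14 + 9 = 23
api1 - db2 - cache1 - db1: 3 + 8 + 5 = 16
Shortest: 16 ms.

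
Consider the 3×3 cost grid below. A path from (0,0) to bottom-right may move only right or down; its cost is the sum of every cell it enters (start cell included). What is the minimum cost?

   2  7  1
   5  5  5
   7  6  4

Best path: r0c0→r0c1→r0c2→r1c2→r2c2
Cost: 2 + 7 + 1 + 5 + 4 = 19

19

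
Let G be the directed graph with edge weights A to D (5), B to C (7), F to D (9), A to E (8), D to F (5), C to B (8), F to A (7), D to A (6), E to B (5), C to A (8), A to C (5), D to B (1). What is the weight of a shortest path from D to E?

Candidate routes:
D-A-E: 6 + 8 = 14
D-F-A-E: 5 + 7 + 8 = 20
D-B-C-A-E: 1 + 7 + 8 + 8 = 24
Best route has total 14.

14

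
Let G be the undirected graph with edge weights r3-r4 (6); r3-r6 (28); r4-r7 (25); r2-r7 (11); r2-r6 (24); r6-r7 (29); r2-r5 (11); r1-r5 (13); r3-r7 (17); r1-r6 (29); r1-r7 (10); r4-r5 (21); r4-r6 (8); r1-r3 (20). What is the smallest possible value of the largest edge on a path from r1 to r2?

Checking several routes:
r1 -> r5 -> r2: max(13, 11) = 13
r1 -> r7 -> r3 -> r4 -> r5 -> r2: max(10, 17, 6, 21, 11) = 21
r1 -> r7 -> r2: max(10, 11) = 11
r1 -> r3 -> r7 -> r2: max(20, 17, 11) = 20
r1 -> r3 -> r4 -> r5 -> r2: max(20, 6, 21, 11) = 21
The minimum achievable maximum is 11.

11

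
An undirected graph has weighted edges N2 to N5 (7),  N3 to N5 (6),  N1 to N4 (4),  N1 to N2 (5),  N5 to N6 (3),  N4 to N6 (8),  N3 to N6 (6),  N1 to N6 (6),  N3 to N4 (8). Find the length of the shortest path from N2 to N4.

Checking several routes:
N2-N1-N6-N4: 5 + 6 + 8 = 19
N2-N1-N4: 5 + 4 = 9
N2-N5-N6-N1-N4: 7 + 3 + 6 + 4 = 20
N2-N5-N6-N4: 7 + 3 + 8 = 18
N2-N5-N3-N4: 7 + 6 + 8 = 21
The minimum is 9.

9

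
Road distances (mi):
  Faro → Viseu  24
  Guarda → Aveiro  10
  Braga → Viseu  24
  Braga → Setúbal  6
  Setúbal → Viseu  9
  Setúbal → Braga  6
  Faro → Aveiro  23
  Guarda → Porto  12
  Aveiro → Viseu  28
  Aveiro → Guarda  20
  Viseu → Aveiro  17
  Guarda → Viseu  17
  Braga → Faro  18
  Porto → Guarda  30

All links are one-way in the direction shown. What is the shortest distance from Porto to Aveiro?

Paths from Porto to Aveiro:
Porto -> Guarda -> Aveiro: 30 + 10 = 40
Porto -> Guarda -> Viseu -> Aveiro: 30 + 17 + 17 = 64
Shortest: 40 mi.

40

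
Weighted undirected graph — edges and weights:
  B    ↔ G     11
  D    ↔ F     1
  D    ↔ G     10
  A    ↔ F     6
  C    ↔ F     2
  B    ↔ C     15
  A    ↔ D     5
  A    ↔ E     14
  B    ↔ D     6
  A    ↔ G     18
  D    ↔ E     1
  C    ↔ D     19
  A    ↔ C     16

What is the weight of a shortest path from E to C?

4

Comparing a few candidate routes:
E → D → F → C: 1 + 1 + 2 = 4
E → D → A → F → C: 1 + 5 + 6 + 2 = 14
E → D → B → C: 1 + 6 + 15 = 22
E → D → C: 1 + 19 = 20
The minimum is 4.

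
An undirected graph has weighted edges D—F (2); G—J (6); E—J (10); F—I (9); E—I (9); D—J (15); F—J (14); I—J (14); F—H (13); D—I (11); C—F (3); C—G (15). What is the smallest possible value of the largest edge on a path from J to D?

Checking several routes:
J - E - I - F - D: max(10, 9, 9, 2) = 10
J - I - D: max(14, 11) = 14
J - F - D: max(14, 2) = 14
J - E - I - D: max(10, 9, 11) = 11
J - F - I - D: max(14, 9, 11) = 14
Smallest bottleneck: 10.

10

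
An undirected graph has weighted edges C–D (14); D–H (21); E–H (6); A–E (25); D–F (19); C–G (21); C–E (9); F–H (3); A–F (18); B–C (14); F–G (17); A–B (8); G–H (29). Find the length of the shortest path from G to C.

A few of the G→C routes:
G-C: 21
G-F-D-C: 17 + 19 + 14 = 50
G-H-E-C: 29 + 6 + 9 = 44
G-F-H-E-C: 17 + 3 + 6 + 9 = 35
Best route has total 21.

21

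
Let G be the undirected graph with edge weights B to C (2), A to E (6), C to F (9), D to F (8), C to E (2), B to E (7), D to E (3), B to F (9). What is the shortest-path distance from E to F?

A few of the E→F routes:
E - C - B - F: 2 + 2 + 9 = 13
E - D - F: 3 + 8 = 11
E - C - F: 2 + 9 = 11
The minimum is 11.

11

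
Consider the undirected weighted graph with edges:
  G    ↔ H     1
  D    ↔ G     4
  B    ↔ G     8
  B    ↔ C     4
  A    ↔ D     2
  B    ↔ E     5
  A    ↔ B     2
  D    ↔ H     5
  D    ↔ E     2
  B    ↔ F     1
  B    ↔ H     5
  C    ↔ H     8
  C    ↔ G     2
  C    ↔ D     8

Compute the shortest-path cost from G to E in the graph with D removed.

11

Checking several routes:
G -> C -> B -> E: 2 + 4 + 5 = 11
G -> H -> C -> B -> E: 1 + 8 + 4 + 5 = 18
G -> H -> B -> E: 1 + 5 + 5 = 11
G -> B -> E: 8 + 5 = 13
Best route has total 11.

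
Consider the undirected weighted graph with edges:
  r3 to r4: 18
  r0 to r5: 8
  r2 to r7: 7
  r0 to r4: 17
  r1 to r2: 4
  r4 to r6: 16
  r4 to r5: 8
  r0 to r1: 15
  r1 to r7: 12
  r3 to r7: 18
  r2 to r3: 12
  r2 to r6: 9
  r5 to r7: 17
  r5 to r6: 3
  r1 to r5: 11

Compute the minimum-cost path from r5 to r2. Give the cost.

Some routes from r5 to r2:
r5 → r0 → r1 → r2: 8 + 15 + 4 = 27
r5 → r1 → r2: 11 + 4 = 15
r5 → r1 → r7 → r2: 11 + 12 + 7 = 30
r5 → r7 → r2: 17 + 7 = 24
r5 → r6 → r2: 3 + 9 = 12
Shortest: 12.

12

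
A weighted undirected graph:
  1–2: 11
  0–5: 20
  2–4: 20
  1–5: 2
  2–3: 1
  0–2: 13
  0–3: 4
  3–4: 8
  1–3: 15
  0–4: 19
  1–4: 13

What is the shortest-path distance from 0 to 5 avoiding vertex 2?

Candidate routes:
0→3→4→1→5: 4 + 8 + 13 + 2 = 27
0→4→1→5: 19 + 13 + 2 = 34
0→4→3→1→5: 19 + 8 + 15 + 2 = 44
0→5: 20
0→3→1→5: 4 + 15 + 2 = 21
Best route has total 20.

20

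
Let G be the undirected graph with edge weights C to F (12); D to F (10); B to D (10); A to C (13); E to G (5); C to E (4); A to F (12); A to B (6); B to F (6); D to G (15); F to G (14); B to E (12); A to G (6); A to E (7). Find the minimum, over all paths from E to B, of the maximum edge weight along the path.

Checking several routes:
E - C - F - D - B: max(4, 12, 10, 10) = 12
E - G - A - B: max(5, 6, 6) = 6
E - C - F - B: max(4, 12, 6) = 12
E - A - B: max(7, 6) = 7
Best route has worst link 6.

6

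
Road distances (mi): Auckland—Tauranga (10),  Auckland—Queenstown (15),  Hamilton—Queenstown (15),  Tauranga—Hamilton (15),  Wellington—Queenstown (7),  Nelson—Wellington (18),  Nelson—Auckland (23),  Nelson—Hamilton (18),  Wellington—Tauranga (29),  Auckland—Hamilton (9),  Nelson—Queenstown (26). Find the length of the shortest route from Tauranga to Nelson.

Some routes from Tauranga to Nelson:
Tauranga -> Hamilton -> Nelson: 15 + 18 = 33
Tauranga -> Auckland -> Hamilton -> Nelson: 10 + 9 + 18 = 37
Tauranga -> Hamilton -> Auckland -> Nelson: 15 + 9 + 23 = 47
Tauranga -> Auckland -> Queenstown -> Wellington -> Nelson: 10 + 15 + 7 + 18 = 50
Tauranga -> Auckland -> Nelson: 10 + 23 = 33
Tauranga -> Wellington -> Nelson: 29 + 18 = 47
Shortest: 33 mi.

33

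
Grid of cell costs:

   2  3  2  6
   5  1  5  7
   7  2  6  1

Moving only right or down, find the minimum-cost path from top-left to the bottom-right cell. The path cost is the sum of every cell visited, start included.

One optimal route is r0c0 -> r0c1 -> r1c1 -> r2c1 -> r2c2 -> r2c3.
Its cost is 2 + 3 + 1 + 2 + 6 + 1 = 15.
For comparison, the top-then-right route costs 21.

15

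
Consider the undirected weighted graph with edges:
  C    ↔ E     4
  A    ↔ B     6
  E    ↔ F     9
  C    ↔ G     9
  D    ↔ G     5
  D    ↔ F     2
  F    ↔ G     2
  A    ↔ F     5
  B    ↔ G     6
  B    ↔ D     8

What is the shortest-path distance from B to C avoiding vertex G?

Candidate routes:
B - A - F - E - C: 6 + 5 + 9 + 4 = 24
B - D - F - E - C: 8 + 2 + 9 + 4 = 23
The minimum is 23.

23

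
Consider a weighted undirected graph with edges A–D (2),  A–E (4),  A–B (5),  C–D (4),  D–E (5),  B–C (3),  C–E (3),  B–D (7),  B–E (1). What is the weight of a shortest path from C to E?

3

Checking several routes:
C→D→A→B→E: 4 + 2 + 5 + 1 = 12
C→B→E: 3 + 1 = 4
C→D→A→E: 4 + 2 + 4 = 10
C→D→E: 4 + 5 = 9
C→E: 3
Best route has total 3.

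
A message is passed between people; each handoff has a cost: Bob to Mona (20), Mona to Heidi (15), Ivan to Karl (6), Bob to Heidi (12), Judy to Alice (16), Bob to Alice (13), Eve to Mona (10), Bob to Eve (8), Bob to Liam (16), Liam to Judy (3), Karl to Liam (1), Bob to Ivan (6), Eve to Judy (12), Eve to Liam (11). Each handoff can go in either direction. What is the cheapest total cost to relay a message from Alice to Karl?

20

A few of the Alice→Karl routes:
Alice -> Bob -> Ivan -> Karl: 13 + 6 + 6 = 25
Alice -> Bob -> Liam -> Karl: 13 + 16 + 1 = 30
Alice -> Judy -> Liam -> Karl: 16 + 3 + 1 = 20
Alice -> Bob -> Eve -> Liam -> Karl: 13 + 8 + 11 + 1 = 33
Shortest: 20.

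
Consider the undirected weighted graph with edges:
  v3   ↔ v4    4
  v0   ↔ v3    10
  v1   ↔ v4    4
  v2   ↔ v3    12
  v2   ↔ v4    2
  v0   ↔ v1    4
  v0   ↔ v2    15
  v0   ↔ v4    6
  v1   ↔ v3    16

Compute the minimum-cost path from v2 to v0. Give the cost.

Comparing a few candidate routes:
v2 → v0: 15
v2 → v4 → v0: 2 + 6 = 8
v2 → v4 → v1 → v0: 2 + 4 + 4 = 10
Shortest: 8.

8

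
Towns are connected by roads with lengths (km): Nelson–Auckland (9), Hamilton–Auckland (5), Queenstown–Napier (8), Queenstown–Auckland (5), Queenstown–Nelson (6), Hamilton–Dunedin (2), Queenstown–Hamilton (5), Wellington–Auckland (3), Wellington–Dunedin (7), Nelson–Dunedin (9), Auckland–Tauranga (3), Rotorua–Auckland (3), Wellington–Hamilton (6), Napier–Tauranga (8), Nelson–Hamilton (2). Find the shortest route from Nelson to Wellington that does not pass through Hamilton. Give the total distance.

Candidate routes:
Nelson → Queenstown → Auckland → Wellington: 6 + 5 + 3 = 14
Nelson → Queenstown → Napier → Tauranga → Auckland → Wellington: 6 + 8 + 8 + 3 + 3 = 28
Nelson → Dunedin → Wellington: 9 + 7 = 16
Nelson → Auckland → Wellington: 9 + 3 = 12
Shortest: 12 km.

12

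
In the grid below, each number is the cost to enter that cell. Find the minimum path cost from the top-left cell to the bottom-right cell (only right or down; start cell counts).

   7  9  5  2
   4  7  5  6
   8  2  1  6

27

Path [0,0]→[1,0]→[1,1]→[2,1]→[2,2]→[2,3]: 7 + 4 + 7 + 2 + 1 + 6 = 27.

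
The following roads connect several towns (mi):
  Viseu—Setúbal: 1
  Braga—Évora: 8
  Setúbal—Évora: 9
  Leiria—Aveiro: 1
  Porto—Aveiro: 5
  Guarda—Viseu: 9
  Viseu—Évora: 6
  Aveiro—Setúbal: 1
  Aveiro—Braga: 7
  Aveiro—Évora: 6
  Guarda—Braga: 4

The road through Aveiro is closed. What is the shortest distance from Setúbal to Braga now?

Candidate routes:
Setúbal → Évora → Braga: 9 + 8 = 17
Setúbal → Viseu → Évora → Braga: 1 + 6 + 8 = 15
Setúbal → Évora → Viseu → Guarda → Braga: 9 + 6 + 9 + 4 = 28
Setúbal → Viseu → Guarda → Braga: 1 + 9 + 4 = 14
The minimum is 14 mi.

14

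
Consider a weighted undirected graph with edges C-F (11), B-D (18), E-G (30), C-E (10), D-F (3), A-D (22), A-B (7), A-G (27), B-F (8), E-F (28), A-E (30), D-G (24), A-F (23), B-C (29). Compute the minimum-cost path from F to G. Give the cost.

27

Some routes from F to G:
F -> C -> E -> G: 11 + 10 + 30 = 51
F -> B -> D -> G: 8 + 18 + 24 = 50
F -> D -> G: 3 + 24 = 27
F -> B -> A -> G: 8 + 7 + 27 = 42
F -> A -> G: 23 + 27 = 50
Best route has total 27.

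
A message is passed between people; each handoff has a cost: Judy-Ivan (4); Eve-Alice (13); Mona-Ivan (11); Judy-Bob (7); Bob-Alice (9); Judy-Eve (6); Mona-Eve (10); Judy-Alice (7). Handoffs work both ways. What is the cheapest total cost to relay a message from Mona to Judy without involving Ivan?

Routes from Mona to Judy avoiding Ivan:
Mona → Eve → Alice → Judy: 10 + 13 + 7 = 30
Mona → Eve → Alice → Bob → Judy: 10 + 13 + 9 + 7 = 39
Mona → Eve → Judy: 10 + 6 = 16
Best route has total 16.

16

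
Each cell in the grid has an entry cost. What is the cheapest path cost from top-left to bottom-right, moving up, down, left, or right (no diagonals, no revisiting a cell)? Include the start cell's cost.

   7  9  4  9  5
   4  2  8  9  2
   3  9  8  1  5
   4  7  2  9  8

43

Take r0c0→r1c0→r1c1→r1c2→r2c2→r2c3→r2c4→r3c4 for a total of 7 + 4 + 2 + 8 + 8 + 1 + 5 + 8 = 43.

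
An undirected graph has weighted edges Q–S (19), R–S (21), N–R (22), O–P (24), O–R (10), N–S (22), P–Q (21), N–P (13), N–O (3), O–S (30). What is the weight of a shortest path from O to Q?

37

A few of the O→Q routes:
O→P→Q: 24 + 21 = 45
O→N→P→Q: 3 + 13 + 21 = 37
O→S→Q: 30 + 19 = 49
O→N→R→S→Q: 3 + 22 + 21 + 19 = 65
O→N→S→Q: 3 + 22 + 19 = 44
O→R→S→Q: 10 + 21 + 19 = 50
Shortest: 37.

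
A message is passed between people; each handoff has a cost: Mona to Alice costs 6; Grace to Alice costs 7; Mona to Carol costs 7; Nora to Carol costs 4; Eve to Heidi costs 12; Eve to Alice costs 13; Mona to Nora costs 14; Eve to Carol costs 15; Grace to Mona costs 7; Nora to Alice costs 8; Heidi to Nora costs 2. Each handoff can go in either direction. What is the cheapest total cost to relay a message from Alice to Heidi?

10

A few of the Alice→Heidi routes:
Alice - Mona - Nora - Heidi: 6 + 14 + 2 = 22
Alice - Nora - Heidi: 8 + 2 = 10
Alice - Grace - Mona - Carol - Nora - Heidi: 7 + 7 + 7 + 4 + 2 = 27
Alice - Eve - Heidi: 13 + 12 = 25
Alice - Mona - Carol - Nora - Heidi: 6 + 7 + 4 + 2 = 19
Best route has total 10.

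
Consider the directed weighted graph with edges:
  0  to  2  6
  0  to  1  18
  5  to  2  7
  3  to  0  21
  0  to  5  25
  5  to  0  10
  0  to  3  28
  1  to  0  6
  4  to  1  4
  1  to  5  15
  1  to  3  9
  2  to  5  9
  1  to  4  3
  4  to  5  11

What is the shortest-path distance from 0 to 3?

27

Paths from 0 to 3:
0 - 3: 28
0 - 1 - 3: 18 + 9 = 27
Shortest: 27.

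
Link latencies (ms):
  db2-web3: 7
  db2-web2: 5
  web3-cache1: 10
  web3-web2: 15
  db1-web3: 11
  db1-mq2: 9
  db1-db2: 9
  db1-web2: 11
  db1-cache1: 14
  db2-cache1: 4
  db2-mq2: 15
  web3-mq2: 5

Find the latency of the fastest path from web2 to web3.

A few of the web2→web3 routes:
web2 - web3: 15
web2 - db2 - web3: 5 + 7 = 12
web2 - db2 - cache1 - web3: 5 + 4 + 10 = 19
Shortest: 12 ms.

12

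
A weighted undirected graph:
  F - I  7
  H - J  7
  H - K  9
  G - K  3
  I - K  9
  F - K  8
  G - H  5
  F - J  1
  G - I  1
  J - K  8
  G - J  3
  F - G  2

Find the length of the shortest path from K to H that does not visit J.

A few of the K→H routes:
K - H: 9
K - G - H: 3 + 5 = 8
K - I - G - H: 9 + 1 + 5 = 15
K - F - G - H: 8 + 2 + 5 = 15
K - F - I - G - H: 8 + 7 + 1 + 5 = 21
The minimum is 8.

8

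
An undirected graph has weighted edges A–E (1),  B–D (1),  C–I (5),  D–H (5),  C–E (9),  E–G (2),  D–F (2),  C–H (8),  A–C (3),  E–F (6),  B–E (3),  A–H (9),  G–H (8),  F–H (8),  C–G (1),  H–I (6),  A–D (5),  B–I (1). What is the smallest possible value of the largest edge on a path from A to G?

2

A few of the A→G routes:
A -> E -> G: max(1, 2) = 2
A -> C -> I -> B -> E -> G: max(3, 5, 1, 3, 2) = 5
A -> E -> B -> I -> C -> G: max(1, 3, 1, 5, 1) = 5
A -> C -> G: max(3, 1) = 3
Smallest bottleneck: 2.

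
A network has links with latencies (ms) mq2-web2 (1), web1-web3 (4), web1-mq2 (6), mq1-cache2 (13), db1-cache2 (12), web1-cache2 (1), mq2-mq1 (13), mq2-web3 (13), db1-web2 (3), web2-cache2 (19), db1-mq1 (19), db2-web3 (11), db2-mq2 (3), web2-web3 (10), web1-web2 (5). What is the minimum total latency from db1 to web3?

12

Comparing a few candidate routes:
db1→web2→web3: 3 + 10 = 13
db1→web2→mq2→web1→web3: 3 + 1 + 6 + 4 = 14
db1→web2→web1→web3: 3 + 5 + 4 = 12
Best route has total 12 ms.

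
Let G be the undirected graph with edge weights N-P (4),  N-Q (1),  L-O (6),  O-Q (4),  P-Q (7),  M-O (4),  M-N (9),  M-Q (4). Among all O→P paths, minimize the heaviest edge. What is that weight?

Some routes from O to P:
O-M-Q-N-P: max(4, 4, 1, 4) = 4
O-Q-N-P: max(4, 1, 4) = 4
O-M-Q-P: max(4, 4, 7) = 7
Best route has worst link 4.

4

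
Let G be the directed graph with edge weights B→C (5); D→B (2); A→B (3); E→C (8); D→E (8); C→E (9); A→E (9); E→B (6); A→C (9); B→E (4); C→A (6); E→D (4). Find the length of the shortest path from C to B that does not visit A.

15

Candidate routes:
C→E→D→B: 9 + 4 + 2 = 15
C→E→B: 9 + 6 = 15
Best route has total 15.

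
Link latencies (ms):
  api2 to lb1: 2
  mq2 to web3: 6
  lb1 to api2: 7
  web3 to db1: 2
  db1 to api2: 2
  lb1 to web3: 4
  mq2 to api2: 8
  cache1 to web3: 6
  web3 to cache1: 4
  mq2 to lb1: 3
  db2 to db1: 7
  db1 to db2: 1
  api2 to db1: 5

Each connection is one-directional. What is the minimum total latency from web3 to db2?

3

Routes from web3 to db2:
web3-db1-db2: 2 + 1 = 3
The minimum is 3 ms.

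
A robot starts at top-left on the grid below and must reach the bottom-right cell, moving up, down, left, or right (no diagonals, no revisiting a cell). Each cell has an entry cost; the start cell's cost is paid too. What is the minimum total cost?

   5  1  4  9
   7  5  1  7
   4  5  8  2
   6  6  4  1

21

Best path: [0,0] → [0,1] → [0,2] → [1,2] → [1,3] → [2,3] → [3,3]
Cost: 5 + 1 + 4 + 1 + 7 + 2 + 1 = 21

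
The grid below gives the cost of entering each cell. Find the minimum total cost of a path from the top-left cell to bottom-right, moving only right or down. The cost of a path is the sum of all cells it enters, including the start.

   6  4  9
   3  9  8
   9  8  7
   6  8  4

Best path: (0,0) → (1,0) → (2,0) → (3,0) → (3,1) → (3,2)
Cost: 6 + 3 + 9 + 6 + 8 + 4 = 36
(Top row then right column would cost 38.)

36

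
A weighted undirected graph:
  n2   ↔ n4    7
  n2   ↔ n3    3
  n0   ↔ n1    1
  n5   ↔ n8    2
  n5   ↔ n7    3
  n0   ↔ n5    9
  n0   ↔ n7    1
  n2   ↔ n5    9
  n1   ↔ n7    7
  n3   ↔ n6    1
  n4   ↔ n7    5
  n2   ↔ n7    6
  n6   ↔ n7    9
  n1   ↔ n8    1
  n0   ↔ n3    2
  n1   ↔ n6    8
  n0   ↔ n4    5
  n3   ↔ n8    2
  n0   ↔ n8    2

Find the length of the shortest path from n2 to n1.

6

Comparing a few candidate routes:
n2-n3-n0-n1: 3 + 2 + 1 = 6
n2-n3-n8-n1: 3 + 2 + 1 = 6
n2-n7-n0-n1: 6 + 1 + 1 = 8
Best route has total 6.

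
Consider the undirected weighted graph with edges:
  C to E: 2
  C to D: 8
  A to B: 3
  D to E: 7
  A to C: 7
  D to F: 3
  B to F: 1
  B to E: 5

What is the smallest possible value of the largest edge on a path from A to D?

A few of the A→D routes:
A → C → E → B → F → D: max(7, 2, 5, 1, 3) = 7
A → B → F → D: max(3, 1, 3) = 3
A → B → E → D: max(3, 5, 7) = 7
A → C → D: max(7, 8) = 8
A → C → E → D: max(7, 2, 7) = 7
Smallest bottleneck: 3.

3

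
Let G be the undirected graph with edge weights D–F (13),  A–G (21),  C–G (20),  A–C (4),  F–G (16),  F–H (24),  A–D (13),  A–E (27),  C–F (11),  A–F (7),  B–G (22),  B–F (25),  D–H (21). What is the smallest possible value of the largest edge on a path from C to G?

Comparing a few candidate routes:
C - A - F - G: max(4, 7, 16) = 16
C - G: max(20) = 20
C - A - G: max(4, 21) = 21
C - A - D - F - G: max(4, 13, 13, 16) = 16
C - F - G: max(11, 16) = 16
Best route has worst link 16.

16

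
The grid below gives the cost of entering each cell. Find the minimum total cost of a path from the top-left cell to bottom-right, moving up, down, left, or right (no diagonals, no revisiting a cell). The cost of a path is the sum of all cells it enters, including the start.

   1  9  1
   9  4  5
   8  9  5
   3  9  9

30

Best path: r0c0→r0c1→r0c2→r1c2→r2c2→r3c2
Cost: 1 + 9 + 1 + 5 + 5 + 9 = 30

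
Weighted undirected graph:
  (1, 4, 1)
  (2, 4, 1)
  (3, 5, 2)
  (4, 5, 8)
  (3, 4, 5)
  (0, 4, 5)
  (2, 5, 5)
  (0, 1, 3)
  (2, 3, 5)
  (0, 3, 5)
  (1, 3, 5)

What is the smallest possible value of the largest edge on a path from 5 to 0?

5

A few of the 5→0 routes:
5-3-4-0: max(2, 5, 5) = 5
5-3-2-4-0: max(2, 5, 1, 5) = 5
5-3-2-4-1-0: max(2, 5, 1, 1, 3) = 5
5-3-1-0: max(2, 5, 3) = 5
5-3-4-1-0: max(2, 5, 1, 3) = 5
Best route has worst link 5.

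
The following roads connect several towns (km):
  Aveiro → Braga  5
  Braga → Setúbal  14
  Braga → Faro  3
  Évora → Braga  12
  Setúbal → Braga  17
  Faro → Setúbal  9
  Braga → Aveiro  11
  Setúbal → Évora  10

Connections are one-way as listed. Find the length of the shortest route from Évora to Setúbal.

Paths from Évora to Setúbal:
Évora - Braga - Faro - Setúbal: 12 + 3 + 9 = 24
Évora - Braga - Setúbal: 12 + 14 = 26
Best route has total 24 km.

24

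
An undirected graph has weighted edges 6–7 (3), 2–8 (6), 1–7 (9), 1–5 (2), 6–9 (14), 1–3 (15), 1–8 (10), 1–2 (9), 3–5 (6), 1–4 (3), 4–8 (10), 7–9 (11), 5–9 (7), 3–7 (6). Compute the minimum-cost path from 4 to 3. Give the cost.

Some routes from 4 to 3:
4-1-3: 3 + 15 = 18
4-8-1-5-3: 10 + 10 + 2 + 6 = 28
4-1-7-3: 3 + 9 + 6 = 18
4-1-5-3: 3 + 2 + 6 = 11
4-1-5-9-7-3: 3 + 2 + 7 + 11 + 6 = 29
Shortest: 11.

11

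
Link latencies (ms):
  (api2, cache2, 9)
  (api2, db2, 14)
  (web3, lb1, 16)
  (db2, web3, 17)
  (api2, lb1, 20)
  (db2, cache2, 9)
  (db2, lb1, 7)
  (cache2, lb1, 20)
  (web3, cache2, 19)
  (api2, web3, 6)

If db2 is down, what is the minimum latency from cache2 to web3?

15

Some routes from cache2 to web3 avoiding db2:
cache2 - web3: 19
cache2 - lb1 - web3: 20 + 16 = 36
cache2 - api2 - web3: 9 + 6 = 15
Shortest: 15 ms.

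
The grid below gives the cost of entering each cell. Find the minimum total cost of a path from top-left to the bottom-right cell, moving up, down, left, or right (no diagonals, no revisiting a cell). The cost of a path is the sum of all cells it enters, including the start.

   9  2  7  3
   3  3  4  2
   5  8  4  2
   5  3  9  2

24

Best path: r0c0 -> r0c1 -> r1c1 -> r1c2 -> r1c3 -> r2c3 -> r3c3
Cost: 9 + 2 + 3 + 4 + 2 + 2 + 2 = 24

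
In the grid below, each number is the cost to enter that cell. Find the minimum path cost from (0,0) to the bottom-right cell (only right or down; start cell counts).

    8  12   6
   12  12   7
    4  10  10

43

Cheapest: (0,0) (0,1) (0,2) (1,2) (2,2)
  8 + 12 + 6 + 7 + 10 = 43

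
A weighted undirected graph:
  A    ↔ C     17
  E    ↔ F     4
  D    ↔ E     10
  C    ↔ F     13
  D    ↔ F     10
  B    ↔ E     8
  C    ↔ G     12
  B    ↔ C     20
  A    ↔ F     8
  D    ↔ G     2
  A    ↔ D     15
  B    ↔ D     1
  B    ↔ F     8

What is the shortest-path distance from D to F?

Comparing a few candidate routes:
D -> B -> F: 1 + 8 = 9
D -> B -> E -> F: 1 + 8 + 4 = 13
D -> A -> F: 15 + 8 = 23
D -> F: 10
D -> E -> F: 10 + 4 = 14
Best route has total 9.

9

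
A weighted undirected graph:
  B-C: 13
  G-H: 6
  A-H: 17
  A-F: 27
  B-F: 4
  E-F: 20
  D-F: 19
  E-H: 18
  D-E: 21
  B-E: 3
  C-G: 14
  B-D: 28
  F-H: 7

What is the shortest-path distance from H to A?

Checking several routes:
H -> E -> F -> A: 18 + 20 + 27 = 65
H -> G -> C -> B -> E -> F -> A: 6 + 14 + 13 + 3 + 20 + 27 = 83
H -> A: 17
H -> G -> C -> B -> F -> A: 6 + 14 + 13 + 4 + 27 = 64
H -> F -> A: 7 + 27 = 34
H -> E -> B -> F -> A: 18 + 3 + 4 + 27 = 52
Best route has total 17.

17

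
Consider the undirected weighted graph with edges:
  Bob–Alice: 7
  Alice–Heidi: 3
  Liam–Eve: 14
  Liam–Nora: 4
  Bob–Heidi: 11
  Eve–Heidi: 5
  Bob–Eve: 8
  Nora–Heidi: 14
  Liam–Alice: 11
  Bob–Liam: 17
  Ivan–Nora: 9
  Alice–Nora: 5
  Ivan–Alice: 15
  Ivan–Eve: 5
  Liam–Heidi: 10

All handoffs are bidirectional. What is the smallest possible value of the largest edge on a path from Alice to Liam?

A few of the Alice→Liam routes:
Alice - Bob - Eve - Ivan - Nora - Liam: max(7, 8, 5, 9, 4) = 9
Alice - Heidi - Eve - Ivan - Nora - Liam: max(3, 5, 5, 9, 4) = 9
Alice - Bob - Eve - Heidi - Liam: max(7, 8, 5, 10) = 10
Alice - Nora - Liam: max(5, 4) = 5
Alice - Nora - Ivan - Eve - Heidi - Liam: max(5, 9, 5, 5, 10) = 10
Alice - Heidi - Liam: max(3, 10) = 10
Smallest bottleneck: 5.

5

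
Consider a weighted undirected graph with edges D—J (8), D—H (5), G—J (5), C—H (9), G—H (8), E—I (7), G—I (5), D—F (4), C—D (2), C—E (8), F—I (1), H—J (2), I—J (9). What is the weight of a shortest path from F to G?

6

Some routes from F to G:
F -> D -> H -> J -> G: 4 + 5 + 2 + 5 = 16
F -> I -> J -> H -> G: 1 + 9 + 2 + 8 = 20
F -> D -> J -> G: 4 + 8 + 5 = 17
F -> I -> G: 1 + 5 = 6
F -> D -> H -> G: 4 + 5 + 8 = 17
F -> I -> J -> G: 1 + 9 + 5 = 15
Shortest: 6.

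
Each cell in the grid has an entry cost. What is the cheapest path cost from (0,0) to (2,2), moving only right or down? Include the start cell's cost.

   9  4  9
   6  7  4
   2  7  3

27

Take (0,0)→(0,1)→(1,1)→(1,2)→(2,2) for a total of 9 + 4 + 7 + 4 + 3 = 27.
For comparison, the top-then-right route costs 29.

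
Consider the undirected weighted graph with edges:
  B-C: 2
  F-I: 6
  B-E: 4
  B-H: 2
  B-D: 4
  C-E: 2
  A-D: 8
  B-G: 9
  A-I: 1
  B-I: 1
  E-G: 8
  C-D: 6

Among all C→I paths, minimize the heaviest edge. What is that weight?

2

Some routes from C to I:
C-E-B-I: max(2, 4, 1) = 4
C-D-B-I: max(6, 4, 1) = 6
C-D-A-I: max(6, 8, 1) = 8
C-B-I: max(2, 1) = 2
The minimum achievable maximum is 2.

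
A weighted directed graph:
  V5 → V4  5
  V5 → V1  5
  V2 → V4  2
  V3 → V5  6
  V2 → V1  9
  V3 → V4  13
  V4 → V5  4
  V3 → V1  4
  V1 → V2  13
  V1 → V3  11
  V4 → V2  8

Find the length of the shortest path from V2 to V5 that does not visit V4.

26

Candidate routes:
V2 → V1 → V3 → V5: 9 + 11 + 6 = 26
Shortest: 26.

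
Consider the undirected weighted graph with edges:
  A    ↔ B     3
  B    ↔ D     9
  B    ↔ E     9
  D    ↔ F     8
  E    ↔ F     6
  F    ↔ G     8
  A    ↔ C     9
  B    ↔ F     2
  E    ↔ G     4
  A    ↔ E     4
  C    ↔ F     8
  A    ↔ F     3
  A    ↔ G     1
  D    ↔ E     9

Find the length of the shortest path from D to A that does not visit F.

Checking several routes:
D -> B -> A: 9 + 3 = 12
D -> E -> B -> A: 9 + 9 + 3 = 21
D -> E -> A: 9 + 4 = 13
D -> E -> G -> A: 9 + 4 + 1 = 14
The minimum is 12.

12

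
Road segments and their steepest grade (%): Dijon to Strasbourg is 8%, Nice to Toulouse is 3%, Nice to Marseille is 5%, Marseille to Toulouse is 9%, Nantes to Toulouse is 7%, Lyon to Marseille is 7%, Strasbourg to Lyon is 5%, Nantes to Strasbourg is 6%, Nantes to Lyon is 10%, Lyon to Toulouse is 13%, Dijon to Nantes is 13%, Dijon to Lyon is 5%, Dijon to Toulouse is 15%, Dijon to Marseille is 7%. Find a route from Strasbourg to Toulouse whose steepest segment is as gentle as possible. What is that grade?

Checking several routes:
Strasbourg-Dijon-Marseille-Nice-Toulouse: max(8, 7, 5, 3) = 8
Strasbourg-Lyon-Dijon-Marseille-Nice-Toulouse: max(5, 5, 7, 5, 3) = 7
Strasbourg-Lyon-Marseille-Nice-Toulouse: max(5, 7, 5, 3) = 7
Strasbourg-Dijon-Lyon-Marseille-Nice-Toulouse: max(8, 5, 7, 5, 3) = 8
Strasbourg-Nantes-Toulouse: max(6, 7) = 7
The minimum achievable maximum is 7%.

7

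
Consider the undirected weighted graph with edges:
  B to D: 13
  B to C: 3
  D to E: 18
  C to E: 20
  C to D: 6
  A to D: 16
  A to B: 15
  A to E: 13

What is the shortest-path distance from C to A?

18

A few of the C→A routes:
C -> D -> B -> A: 6 + 13 + 15 = 34
C -> B -> D -> A: 3 + 13 + 16 = 32
C -> D -> A: 6 + 16 = 22
C -> B -> A: 3 + 15 = 18
C -> E -> A: 20 + 13 = 33
Best route has total 18.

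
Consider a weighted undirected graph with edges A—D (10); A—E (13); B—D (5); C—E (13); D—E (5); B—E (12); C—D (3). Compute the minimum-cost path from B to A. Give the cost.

15

Some routes from B to A:
B - D - A: 5 + 10 = 15
B - E - D - A: 12 + 5 + 10 = 27
B - D - E - A: 5 + 5 + 13 = 23
B - E - A: 12 + 13 = 25
Shortest: 15.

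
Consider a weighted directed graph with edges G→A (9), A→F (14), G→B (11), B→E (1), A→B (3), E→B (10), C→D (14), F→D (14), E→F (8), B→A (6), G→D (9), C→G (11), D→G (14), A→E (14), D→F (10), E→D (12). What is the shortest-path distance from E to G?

Candidate routes:
E-D-G: 12 + 14 = 26
E-F-D-G: 8 + 14 + 14 = 36
E-B-A-F-D-G: 10 + 6 + 14 + 14 + 14 = 58
Shortest: 26.

26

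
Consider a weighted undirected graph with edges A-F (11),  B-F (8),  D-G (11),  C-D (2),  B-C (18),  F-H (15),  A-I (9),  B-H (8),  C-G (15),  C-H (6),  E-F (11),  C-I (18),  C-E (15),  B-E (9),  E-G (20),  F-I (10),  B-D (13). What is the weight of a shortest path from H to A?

A few of the H→A routes:
H → C → I → A: 6 + 18 + 9 = 33
H → B → F → A: 8 + 8 + 11 = 27
H → F → A: 15 + 11 = 26
H → F → I → A: 15 + 10 + 9 = 34
The minimum is 26.

26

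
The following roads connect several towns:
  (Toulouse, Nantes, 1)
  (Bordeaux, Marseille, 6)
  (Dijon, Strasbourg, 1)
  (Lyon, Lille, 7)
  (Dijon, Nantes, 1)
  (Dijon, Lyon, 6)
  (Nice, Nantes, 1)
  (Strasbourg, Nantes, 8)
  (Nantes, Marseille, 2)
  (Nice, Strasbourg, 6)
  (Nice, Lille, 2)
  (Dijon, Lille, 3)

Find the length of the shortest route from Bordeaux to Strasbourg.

A few of the Bordeaux→Strasbourg routes:
Bordeaux → Marseille → Nantes → Dijon → Lille → Nice → Strasbourg: 6 + 2 + 1 + 3 + 2 + 6 = 20
Bordeaux → Marseille → Nantes → Nice → Lille → Dijon → Strasbourg: 6 + 2 + 1 + 2 + 3 + 1 = 15
Bordeaux → Marseille → Nantes → Dijon → Strasbourg: 6 + 2 + 1 + 1 = 10
Bordeaux → Marseille → Nantes → Nice → Lille → Lyon → Dijon → Strasbourg: 6 + 2 + 1 + 2 + 7 + 6 + 1 = 25
Bordeaux → Marseille → Nantes → Nice → Strasbourg: 6 + 2 + 1 + 6 = 15
Bordeaux → Marseille → Nantes → Strasbourg: 6 + 2 + 8 = 16
The minimum is 10.

10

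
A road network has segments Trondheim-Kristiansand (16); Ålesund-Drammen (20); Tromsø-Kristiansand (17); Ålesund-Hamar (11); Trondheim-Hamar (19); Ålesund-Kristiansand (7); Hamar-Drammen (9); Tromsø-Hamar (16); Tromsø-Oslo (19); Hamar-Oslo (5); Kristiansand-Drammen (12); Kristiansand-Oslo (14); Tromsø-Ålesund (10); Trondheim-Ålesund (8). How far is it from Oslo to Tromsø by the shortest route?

Checking several routes:
Oslo→Hamar→Ålesund→Kristiansand→Tromsø: 5 + 11 + 7 + 17 = 40
Oslo→Kristiansand→Ålesund→Tromsø: 14 + 7 + 10 = 31
Oslo→Hamar→Ålesund→Tromsø: 5 + 11 + 10 = 26
Oslo→Tromsø: 19
Oslo→Kristiansand→Tromsø: 14 + 17 = 31
Oslo→Hamar→Tromsø: 5 + 16 = 21
Shortest: 19.

19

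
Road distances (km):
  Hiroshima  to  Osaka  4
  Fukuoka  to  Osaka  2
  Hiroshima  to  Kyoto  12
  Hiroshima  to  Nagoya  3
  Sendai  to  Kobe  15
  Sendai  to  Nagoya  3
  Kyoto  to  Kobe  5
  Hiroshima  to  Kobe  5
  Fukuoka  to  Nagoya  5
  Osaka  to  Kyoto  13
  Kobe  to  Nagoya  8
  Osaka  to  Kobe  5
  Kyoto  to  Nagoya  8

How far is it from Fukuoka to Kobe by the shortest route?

7

A few of the Fukuoka→Kobe routes:
Fukuoka → Osaka → Kobe: 2 + 5 = 7
Fukuoka → Osaka → Hiroshima → Nagoya → Kobe: 2 + 4 + 3 + 8 = 17
Fukuoka → Nagoya → Hiroshima → Kobe: 5 + 3 + 5 = 13
Fukuoka → Osaka → Hiroshima → Kobe: 2 + 4 + 5 = 11
Fukuoka → Nagoya → Hiroshima → Osaka → Kobe: 5 + 3 + 4 + 5 = 17
Fukuoka → Nagoya → Kobe: 5 + 8 = 13
Shortest: 7 km.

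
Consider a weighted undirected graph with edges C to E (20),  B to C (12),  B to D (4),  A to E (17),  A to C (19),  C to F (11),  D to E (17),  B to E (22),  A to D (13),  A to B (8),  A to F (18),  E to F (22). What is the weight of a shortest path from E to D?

17

Checking several routes:
E-A-B-D: 17 + 8 + 4 = 29
E-B-D: 22 + 4 = 26
E-D: 17
Shortest: 17.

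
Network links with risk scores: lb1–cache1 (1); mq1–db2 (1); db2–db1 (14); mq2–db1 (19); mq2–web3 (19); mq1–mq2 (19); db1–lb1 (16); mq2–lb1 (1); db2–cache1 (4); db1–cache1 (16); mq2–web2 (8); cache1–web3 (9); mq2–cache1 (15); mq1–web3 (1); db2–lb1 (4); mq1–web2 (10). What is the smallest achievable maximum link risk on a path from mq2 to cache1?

1

Some routes from mq2 to cache1:
mq2-web2-mq1-db2-cache1: max(8, 10, 1, 4) = 10
mq2-lb1-db2-cache1: max(1, 4, 4) = 4
mq2-web2-mq1-web3-cache1: max(8, 10, 1, 9) = 10
mq2-lb1-db2-mq1-web3-cache1: max(1, 4, 1, 1, 9) = 9
mq2-lb1-cache1: max(1, 1) = 1
Smallest bottleneck: 1.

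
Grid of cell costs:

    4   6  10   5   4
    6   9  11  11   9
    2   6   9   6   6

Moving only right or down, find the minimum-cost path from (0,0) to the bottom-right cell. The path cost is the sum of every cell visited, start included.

One optimal route is (0,0)→(1,0)→(2,0)→(2,1)→(2,2)→(2,3)→(2,4).
Its cost is 4 + 6 + 2 + 6 + 9 + 6 + 6 = 39.
For comparison, the top-then-right route costs 44.

39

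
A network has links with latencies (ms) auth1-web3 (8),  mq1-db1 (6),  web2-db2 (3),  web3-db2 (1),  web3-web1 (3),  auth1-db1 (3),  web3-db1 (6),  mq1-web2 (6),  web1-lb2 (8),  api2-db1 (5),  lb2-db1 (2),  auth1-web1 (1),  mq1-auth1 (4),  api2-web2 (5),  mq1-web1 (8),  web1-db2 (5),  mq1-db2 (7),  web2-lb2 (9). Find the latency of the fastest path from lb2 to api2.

Some routes from lb2 to api2:
lb2→web2→api2: 9 + 5 = 14
lb2→web1→auth1→db1→api2: 8 + 1 + 3 + 5 = 17
lb2→db1→web3→db2→web2→api2: 2 + 6 + 1 + 3 + 5 = 17
lb2→db1→api2: 2 + 5 = 7
Shortest: 7 ms.

7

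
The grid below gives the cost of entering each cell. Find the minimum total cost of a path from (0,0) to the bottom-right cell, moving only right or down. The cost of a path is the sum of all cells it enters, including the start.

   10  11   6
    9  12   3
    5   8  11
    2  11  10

Path r0c0→r1c0→r2c0→r3c0→r3c1→r3c2: 10 + 9 + 5 + 2 + 11 + 10 = 47.
(Top row then right column would cost 51.)

47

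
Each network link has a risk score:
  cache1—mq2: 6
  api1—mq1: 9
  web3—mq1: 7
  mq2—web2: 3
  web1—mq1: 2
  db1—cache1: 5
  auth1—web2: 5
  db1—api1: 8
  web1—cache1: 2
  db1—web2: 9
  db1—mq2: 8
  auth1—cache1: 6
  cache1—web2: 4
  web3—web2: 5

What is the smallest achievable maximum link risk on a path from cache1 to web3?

5

Comparing a few candidate routes:
cache1 → auth1 → web2 → web3: max(6, 5, 5) = 6
cache1 → db1 → mq2 → web2 → web3: max(5, 8, 3, 5) = 8
cache1 → web2 → web3: max(4, 5) = 5
cache1 → web1 → mq1 → web3: max(2, 2, 7) = 7
cache1 → mq2 → web2 → web3: max(6, 3, 5) = 6
Smallest bottleneck: 5.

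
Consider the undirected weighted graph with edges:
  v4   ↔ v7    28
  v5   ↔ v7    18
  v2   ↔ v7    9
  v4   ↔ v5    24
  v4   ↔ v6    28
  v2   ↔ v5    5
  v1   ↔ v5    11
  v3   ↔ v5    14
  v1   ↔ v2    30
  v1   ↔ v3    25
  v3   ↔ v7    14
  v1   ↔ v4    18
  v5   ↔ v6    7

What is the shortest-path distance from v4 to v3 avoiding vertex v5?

Comparing a few candidate routes:
v4-v1-v2-v7-v3: 18 + 30 + 9 + 14 = 71
v4-v7-v3: 28 + 14 = 42
v4-v1-v3: 18 + 25 = 43
Best route has total 42.

42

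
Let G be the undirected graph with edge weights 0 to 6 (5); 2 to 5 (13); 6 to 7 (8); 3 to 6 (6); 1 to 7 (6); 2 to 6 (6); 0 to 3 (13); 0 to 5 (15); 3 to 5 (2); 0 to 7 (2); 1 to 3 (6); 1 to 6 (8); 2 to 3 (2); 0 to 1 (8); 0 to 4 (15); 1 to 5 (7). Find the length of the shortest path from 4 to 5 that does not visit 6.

Some routes from 4 to 5 avoiding 6:
4→0→5: 15 + 15 = 30
4→0→1→3→5: 15 + 8 + 6 + 2 = 31
4→0→3→5: 15 + 13 + 2 = 30
4→0→7→1→5: 15 + 2 + 6 + 7 = 30
4→0→1→5: 15 + 8 + 7 = 30
The minimum is 30.

30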